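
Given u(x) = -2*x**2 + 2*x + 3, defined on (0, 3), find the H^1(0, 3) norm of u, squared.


||u||_{H^1}^2 = 627/5

The H^1 norm (squared) on an interval (0, L) is
  ||u||_{H^1}^2 = ∫_0^L u(x)^2 dx + ∫_0^L u'(x)^2 dx.
Compute u'(x) = 2 - 4*x.
Then u(x)^2 = 4*x**4 - 8*x**3 - 8*x**2 + 12*x + 9 and u'(x)^2 = 16*x**2 - 16*x + 4.
Integrate each monomial from 0 to 3 using ∫_0^3 c·x^n dx = c·3^(n+1)/(n+1):
  ∫_0^3 u(x)^2 dx = ∫_0^3 (4*x^4 - 8*x^3 - 8*x^2 + 12*x + 9) dx. Term by term:
    ∫_0^3 4*x^4 dx = 972/5;  ∫_0^3 -8*x^3 dx = -162;  ∫_0^3 -8*x^2 dx = -72;
    ∫_0^3 12*x dx = 54;  ∫_0^3 9 dx = 27.
  Sum: 972/5 − 162 − 72 + 54 + 27 = 207/5.
  ∫_0^3 u'(x)^2 dx = ∫_0^3 (16*x^2 - 16*x + 4) dx. Term by term:
    ∫_0^3 16*x^2 dx = 144;  ∫_0^3 -16*x dx = -72;  ∫_0^3 4 dx = 12.
  Sum: 144 − 72 + 12 = 84.
Adding: ||u||_{H^1}^2 = 207/5 + 84 = 627/5.


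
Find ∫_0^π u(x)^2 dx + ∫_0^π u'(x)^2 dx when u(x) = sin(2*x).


||u||_{H^1(0,π)}^2 = 5*π/2

u'(x) = 2*cos(2*x).
Expand u² and (u')² and integrate term by term on (0, π), using: for integers n ≥ 1, ∫_0^π sin²(nx) dx = ∫_0^π cos²(nx) dx = π/2; for n ≠ n', ∫_0^π sin(nx)sin(n'x) dx = ∫_0^π cos(nx)cos(n'x) dx = 0; and by product-to-sum, ∫_0^π sin(nx)cos(n'x) dx = ½∫_0^π [sin((n+n')x) + sin((n−n')x)] dx, which is 0 when n+n' is even and 2n/(n²−n'²) when n+n' is odd (it need not vanish on (0, π)).
  u² squared terms: (1)²·∫sin(2x)² dx = 1·π/2 = π/2.
  So ∫_0^π u² dx = π/2.
  (u')² squared terms: (2)²·∫cos(2x)² dx = 4·π/2 = 2*π.
  So ∫_0^π (u')² dx = 2*π.
||u||_{H^1}^2 = (π/2) + (2*π) = 5*π/2.


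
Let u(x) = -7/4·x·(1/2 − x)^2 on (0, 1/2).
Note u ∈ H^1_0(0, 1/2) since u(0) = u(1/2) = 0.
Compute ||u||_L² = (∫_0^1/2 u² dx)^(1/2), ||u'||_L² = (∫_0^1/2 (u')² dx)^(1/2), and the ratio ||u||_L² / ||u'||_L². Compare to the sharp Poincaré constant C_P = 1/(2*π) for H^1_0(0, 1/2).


||u||_L² / ||u'||_L² = sqrt(14)/28 < C_P = 1/(2*π).

u(x) = -7/4·x·(1/2 − x)^2, so u'(x) = -21*x^2/4 + 7*x/2 - 7/16.
u(x) = -7/4·x·(1/2 − x)^2 vanishes at x = 0 and x = 1/2, so u ∈ H^1_0(0, 1/2). Differentiate via the product rule and integrate the resulting polynomials term by term.
  ∫_0^1/2 u² dx = ∫_0^1/2 (49*x^6/16 - 49*x^5/8 + 147*x^4/32 - 49*x^3/32 + 49*x^2/256) dx. Term by term:
    ∫_0^1/2 49*x^6/16 dx = 7/2048;  ∫_0^1/2 -49*x^5/8 dx = -49/3072;  ∫_0^1/2 147*x^4/32 dx = 147/5120;
    ∫_0^1/2 -49*x^3/32 dx = -49/2048;  ∫_0^1/2 49*x^2/256 dx = 49/6144.
  Sum: 7/2048 − 49/3072 + 147/5120 − 49/2048 + 49/6144 = 7/30720.
  ∫_0^1/2 (u')² dx = ∫_0^1/2 (441*x^4/16 - 147*x^3/4 + 539*x^2/32 - 49*x/16 + 49/256) dx. Term by term:
    ∫_0^1/2 441*x^4/16 dx = 441/2560;  ∫_0^1/2 -147*x^3/4 dx = -147/256;  ∫_0^1/2 539*x^2/32 dx = 539/768;
    ∫_0^1/2 -49*x/16 dx = -49/128;  ∫_0^1/2 49/256 dx = 49/512.
  Sum: 441/2560 − 147/256 + 539/768 − 49/128 + 49/512 = 49/3840.
∫_0^1/2 u² dx = 7/30720, so ||u||_L² = sqrt(210)/960.
∫_0^1/2 (u')² dx = 49/3840, so ||u'||_L² = 7*sqrt(15)/240.
Ratio ||u||_L² / ||u'||_L² = sqrt(14)/28.
Sharp Poincaré constant on H^1_0(0, 1/2) is C_P = L/π = 1/(2*π), achieved by sin(2*π·x).
A polynomial bump cannot attain the sharp Poincaré constant (only the first sine eigenfunction does), so the ratio is strictly less than C_P, consistent with ||u||_L² ≤ C_P ||u'||_L².


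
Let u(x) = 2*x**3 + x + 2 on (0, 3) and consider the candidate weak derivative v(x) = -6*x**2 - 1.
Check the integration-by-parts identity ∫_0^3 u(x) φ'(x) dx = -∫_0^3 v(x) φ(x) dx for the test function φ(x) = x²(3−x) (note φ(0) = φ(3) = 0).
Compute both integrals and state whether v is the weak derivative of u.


LHS = -3051/20, RHS = 3051/20. No, v is not the weak derivative of u.

u(x) = 2*x**3 + x + 2, classical derivative u'(x) = 6*x**2 + 1.
φ(x) = x²(3−x), so φ'(x) = 3*x*(2 - x).
Note φ(0) = φ(3) = 0, so the boundary term u·φ vanishes.
LHS = ∫_0^3 u(x) φ'(x) dx = ∫_0^3 (-6*x^5 + 12*x^4 - 3*x^3 + 12*x) dx. Term by term:
  ∫_0^3 -6*x^5 dx = -729;  ∫_0^3 12*x^4 dx = 2916/5;  ∫_0^3 -3*x^3 dx = -243/4;
  ∫_0^3 12*x dx = 54.
Sum: -729 + 2916/5 − 243/4 + 54 = -3051/20.
So LHS = -3051/20.
∫_0^3 v(x) φ(x) dx = ∫_0^3 (6*x^5 - 18*x^4 + x^3 - 3*x^2) dx. Term by term:
  ∫_0^3 6*x^5 dx = 729;  ∫_0^3 -18*x^4 dx = -4374/5;  ∫_0^3 x^3 dx = 81/4;
  ∫_0^3 -3*x^2 dx = -27.
Sum: 729 − 4374/5 + 81/4 − 27 = -3051/20.
So RHS = -∫_0^3 v(x) φ(x) dx = 3051/20.
LHS − RHS = -3051/10 ≠ 0, so the identity fails.
(For a valid weak derivative the identity must hold for EVERY test function, in particular this one. The failure shows v is NOT the weak derivative of u.)
Correct weak derivative would be u'(x) = 6*x**2 + 1.


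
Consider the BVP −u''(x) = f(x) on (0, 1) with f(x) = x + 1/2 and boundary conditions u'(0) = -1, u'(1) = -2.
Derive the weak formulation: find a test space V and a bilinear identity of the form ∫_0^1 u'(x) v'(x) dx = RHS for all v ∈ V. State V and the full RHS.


V = H^1(0, 1) (v unrestricted at boundary; u is determined up to an additive constant); weak form: ∫_0^1 u'v' dx = ∫_0^1 (x + 1/2) v dx − 2·v(1) + v(0) for all v ∈ V.

Multiply both sides by a test function v and integrate from 0 to 1:
  ∫_0^1 −u''(x) v(x) dx = ∫_0^1 f(x) v(x) dx.
Integrate the LHS by parts once:
  ∫_0^1 −u'' v dx = −[u'(x) v(x)]_0^1 + ∫_0^1 u'(x) v'(x) dx.
Thus ∫_0^1 u'(x) v'(x) dx = ∫_0^1 f(x) v(x) dx + [u'(x) v(x)]_0^1.
Choose V so that boundary terms are either known or forced to vanish.
u has inhomogeneous Neumann u'(0) = -1, u'(1) = -2. [u' v]_0^1 = (-2)·v(1) − (-1)·v(0) = − 2·v(1) + v(0). Take V = H^1(0, 1); boundary term becomes part of RHS.
Weak formulation: find u (satisfying any essential BC) such that ∫_0^1 u'(x) v'(x) dx = ∫_0^1 f v dx − 2·v(1) + v(0) for all v ∈ V (Neumann data are natural BCs: they enter the RHS as boundary terms).
Substituting f(x) = x + 1/2, the right-hand side is ∫_0^1 (x + 1/2) v dx − 2·v(1) + v(0).
Compatibility check (pure Neumann): taking v ≡ 1 ∈ V gives 0 = ∫_0^1 f dx + (-2) − (-1), i.e. ∫_0^1 f dx must equal u'(0) − u'(1) = 1. Indeed ∫_0^1 (x + 1/2) dx = 1, so the data are compatible. The solution is then unique only up to an additive constant (fix it e.g. by requiring ∫_0^1 u dx = 0).


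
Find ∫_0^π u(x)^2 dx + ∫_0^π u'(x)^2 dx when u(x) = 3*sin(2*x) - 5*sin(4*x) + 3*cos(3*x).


||u||_{H^1(0,π)}^2 = -3408/7 + 280*π

u'(x) = -9*sin(3*x) + 6*cos(2*x) - 20*cos(4*x).
Expand u² and (u')² and integrate term by term on (0, π), using: for integers n ≥ 1, ∫_0^π sin²(nx) dx = ∫_0^π cos²(nx) dx = π/2; for n ≠ n', ∫_0^π sin(nx)sin(n'x) dx = ∫_0^π cos(nx)cos(n'x) dx = 0; and by product-to-sum, ∫_0^π sin(nx)cos(n'x) dx = ½∫_0^π [sin((n+n')x) + sin((n−n')x)] dx, which is 0 when n+n' is even and 2n/(n²−n'²) when n+n' is odd (it need not vanish on (0, π)).
  u² squared terms: (-5)²·∫sin(4x)² dx = 25·π/2 = 25*π/2;  (3)²·∫cos(3x)² dx = 9·π/2 = 9*π/2;  (3)²·∫sin(2x)² dx = 9·π/2 = 9*π/2.
  u² cross terms: 2·(-5)·(3)·∫sin(4x)·cos(3x) dx = -30·(8/7) = -240/7;  2·(-5)·(3)·∫sin(4x)·sin(2x) dx = -30·(0) = 0;  2·(3)·(3)·∫cos(3x)·sin(2x) dx = 18·(-4/5) = -72/5.
  So ∫_0^π u² dx = 25*π/2 + 9*π/2 + 9*π/2 − 240/7 + 0 − 72/5 = -1704/35 + 43*π/2.
  (u')² squared terms: (-20)²·∫cos(4x)² dx = 400·π/2 = 200*π;  (-9)²·∫sin(3x)² dx = 81·π/2 = 81*π/2;  (6)²·∫cos(2x)² dx = 36·π/2 = 18*π.
  (u')² cross terms: 2·(-20)·(-9)·∫cos(4x)·sin(3x) dx = 360·(-6/7) = -2160/7;  2·(-20)·(6)·∫cos(4x)·cos(2x) dx = -240·(0) = 0;  2·(-9)·(6)·∫sin(3x)·cos(2x) dx = -108·(6/5) = -648/5.
  So ∫_0^π (u')² dx = 200*π + 81*π/2 + 18*π − 2160/7 + 0 − 648/5 = -15336/35 + 517*π/2.
||u||_{H^1}^2 = (-1704/35 + 43*π/2) + (-15336/35 + 517*π/2) = -3408/7 + 280*π.


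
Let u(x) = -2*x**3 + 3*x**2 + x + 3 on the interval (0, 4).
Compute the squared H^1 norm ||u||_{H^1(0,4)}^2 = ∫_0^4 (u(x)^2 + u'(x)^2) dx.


||u||_{H^1}^2 = 596024/105

The H^1 norm (squared) on an interval (0, L) is
  ||u||_{H^1}^2 = ∫_0^L u(x)^2 dx + ∫_0^L u'(x)^2 dx.
Compute u'(x) = -6*x**2 + 6*x + 1.
Then u(x)^2 = 4*x**6 - 12*x**5 + 5*x**4 - 6*x**3 + 19*x**2 + 6*x + 9 and u'(x)^2 = 36*x**4 - 72*x**3 + 24*x**2 + 12*x + 1.
Integrate each monomial from 0 to 4 using ∫_0^4 c·x^n dx = c·4^(n+1)/(n+1):
  ∫_0^4 u(x)^2 dx = ∫_0^4 (4*x^6 - 12*x^5 + 5*x^4 - 6*x^3 + 19*x^2 + 6*x + 9) dx. Term by term:
    ∫_0^4 4*x^6 dx = 65536/7;  ∫_0^4 -12*x^5 dx = -8192;  ∫_0^4 5*x^4 dx = 1024;
    ∫_0^4 -6*x^3 dx = -384;  ∫_0^4 19*x^2 dx = 1216/3;  ∫_0^4 6*x dx = 48;
    ∫_0^4 9 dx = 36.
  Sum: 65536/7 − 8192 + 1024 − 384 + 1216/3 + 48 + 36 = 48292/21.
  ∫_0^4 u'(x)^2 dx = ∫_0^4 (36*x^4 - 72*x^3 + 24*x^2 + 12*x + 1) dx. Term by term:
    ∫_0^4 36*x^4 dx = 36864/5;  ∫_0^4 -72*x^3 dx = -4608;  ∫_0^4 24*x^2 dx = 512;
    ∫_0^4 12*x dx = 96;  ∫_0^4 1 dx = 4.
  Sum: 36864/5 − 4608 + 512 + 96 + 4 = 16884/5.
Adding: ||u||_{H^1}^2 = 48292/21 + 16884/5 = 596024/105.


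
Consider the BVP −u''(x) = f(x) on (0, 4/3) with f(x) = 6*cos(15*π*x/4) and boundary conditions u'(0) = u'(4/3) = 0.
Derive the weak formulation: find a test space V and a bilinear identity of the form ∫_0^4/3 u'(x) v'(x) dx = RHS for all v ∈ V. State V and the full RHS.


V = H^1(0, 4/3) (no boundary constraint on v; u is determined up to an additive constant); weak form: ∫_0^4/3 u'v' dx = ∫_0^4/3 (6*cos(15*π*x/4)) v dx for all v ∈ V.

Multiply both sides by a test function v and integrate from 0 to 4/3:
  ∫_0^4/3 −u''(x) v(x) dx = ∫_0^4/3 f(x) v(x) dx.
Integrate the LHS by parts once:
  ∫_0^4/3 −u'' v dx = −[u'(x) v(x)]_0^4/3 + ∫_0^4/3 u'(x) v'(x) dx.
Thus ∫_0^4/3 u'(x) v'(x) dx = ∫_0^4/3 f(x) v(x) dx + [u'(x) v(x)]_0^4/3.
Choose V so that boundary terms are either known or forced to vanish.
u has homogeneous Neumann: u'(0) = u'(4/3) = 0. So [u' v]_0^4/3 = 0·v(4/3) − 0·v(0) = 0 for any v; take V = H^1(0, 4/3).
Weak formulation: find u (satisfying any essential BC) such that ∫_0^4/3 u'(x) v'(x) dx = ∫_0^4/3 f v dx for all v ∈ V (homogeneous Neumann, so boundary terms vanish).
Substituting f(x) = 6*cos(15*π*x/4), the right-hand side is ∫_0^4/3 (6*cos(15*π*x/4)) v dx.
Compatibility check (pure Neumann): taking v ≡ 1 ∈ V gives 0 = ∫_0^4/3 f dx + (0) − (0), i.e. ∫_0^4/3 f dx must equal u'(0) − u'(4/3) = 0. Indeed ∫_0^4/3 (6*cos(15*π*x/4)) dx = 0, so the data are compatible. The solution is then unique only up to an additive constant (fix it e.g. by requiring ∫_0^4/3 u dx = 0).


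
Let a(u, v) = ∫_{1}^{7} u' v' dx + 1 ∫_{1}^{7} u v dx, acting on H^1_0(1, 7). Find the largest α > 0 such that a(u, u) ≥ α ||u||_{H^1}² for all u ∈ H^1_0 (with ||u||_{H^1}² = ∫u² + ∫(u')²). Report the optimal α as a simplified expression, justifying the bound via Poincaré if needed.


α = 1

Coercivity of a(·,·) on H^1_0(1, 7) means a(u, u) ≥ α ||u||_{H^1}² for every u ∈ H^1_0.
The interval has length L = 6, and Poincaré/coercivity depend only on L. Here a(u, u) = ∫(u')² + (1)·∫u².
Here c = 1 ≥ 1, so a(u,u) = ∫(u')² + c∫u² ≥ ∫(u')² + ∫u² = ||u||_{H^1}², i.e. α = 1 works. No larger α is possible: a(u,u) ≥ α||u||_{H^1}² means (1−α)∫(u')² ≥ (α−c)∫u², and for the modes u_n = sin(nπ(x−x₀)/L) (x₀ the left endpoint) one has ∫u_n²/∫(u_n')² = (L/(nπ))² → 0, so a(u_n,u_n)/||u_n||_{H^1}² → 1. Hence the optimal constant is α = 1.
Therefore α = 1.


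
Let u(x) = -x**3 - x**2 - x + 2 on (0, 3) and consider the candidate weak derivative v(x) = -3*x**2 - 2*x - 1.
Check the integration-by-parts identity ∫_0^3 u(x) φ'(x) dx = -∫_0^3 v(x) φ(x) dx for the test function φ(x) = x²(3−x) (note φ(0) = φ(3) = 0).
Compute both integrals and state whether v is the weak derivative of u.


LHS = 2079/20, RHS = 2079/20. Yes, v = u' weakly.

u(x) = -x**3 - x**2 - x + 2, classical derivative u'(x) = -3*x**2 - 2*x - 1.
φ(x) = x²(3−x), so φ'(x) = 3*x*(2 - x).
Note φ(0) = φ(3) = 0, so the boundary term u·φ vanishes.
LHS = ∫_0^3 u(x) φ'(x) dx = ∫_0^3 (3*x^5 - 3*x^4 - 3*x^3 - 12*x^2 + 12*x) dx. Term by term:
  ∫_0^3 3*x^5 dx = 729/2;  ∫_0^3 -3*x^4 dx = -729/5;  ∫_0^3 -3*x^3 dx = -243/4;
  ∫_0^3 -12*x^2 dx = -108;  ∫_0^3 12*x dx = 54.
Sum: 729/2 − 729/5 − 243/4 − 108 + 54 = 2079/20.
So LHS = 2079/20.
∫_0^3 v(x) φ(x) dx = ∫_0^3 (3*x^5 - 7*x^4 - 5*x^3 - 3*x^2) dx. Term by term:
  ∫_0^3 3*x^5 dx = 729/2;  ∫_0^3 -7*x^4 dx = -1701/5;  ∫_0^3 -5*x^3 dx = -405/4;
  ∫_0^3 -3*x^2 dx = -27.
Sum: 729/2 − 1701/5 − 405/4 − 27 = -2079/20.
So RHS = -∫_0^3 v(x) φ(x) dx = 2079/20.
LHS = RHS, so the identity holds for this test φ.
Moreover u is smooth here and v(x) = u'(x) = -3*x**2 - 2*x - 1 pointwise, so the identity holds for every test function. Hence v is the weak derivative of u.


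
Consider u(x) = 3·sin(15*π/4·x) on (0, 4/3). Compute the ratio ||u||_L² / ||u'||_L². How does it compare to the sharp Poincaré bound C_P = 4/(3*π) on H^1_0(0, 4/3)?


||u||_L² / ||u'||_L² = 4/(15*π) < C_P = 4/(3*π).

u(x) = 3·sin(15*π/4·x), so u'(x) = 45*π*cos(15*π*x/4)/4.
Writing u(x) = A·sin(kπx/L) with A = 3 and k = 5, use ∫_0^L sin²(kπx/L) dx = L/2 and ∫_0^L cos²(kπx/L) dx = L/2.
u² = 9·sin²(15*π/4·x) and (u')² = 2025*π^2/16·cos²(15*π/4·x), and each of sin², cos² integrates to L/2 = 2/3 over (0, 4/3).
∫_0^4/3 u² dx = 6, so ||u||_L² = sqrt(6).
∫_0^4/3 (u')² dx = 675*π^2/8, so ||u'||_L² = 15*sqrt(6)*π/4.
Ratio ||u||_L² / ||u'||_L² = 4/(15*π).
Sharp Poincaré constant on H^1_0(0, 4/3) is C_P = L/π = 4/(3*π), achieved by sin(3*π/4·x).
This is the k = 5 harmonic; the ratio L/(kπ) is strictly less than C_P = L/π, consistent with the sharp inequality ||u||_L² ≤ C_P ||u'||_L².


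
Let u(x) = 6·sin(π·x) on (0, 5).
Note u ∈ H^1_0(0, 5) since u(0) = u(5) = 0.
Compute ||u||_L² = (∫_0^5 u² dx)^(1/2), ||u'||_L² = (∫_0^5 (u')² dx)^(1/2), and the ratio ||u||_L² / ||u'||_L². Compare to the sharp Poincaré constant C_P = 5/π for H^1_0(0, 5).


||u||_L² / ||u'||_L² = 1/π < C_P = 5/π.

u(x) = 6·sin(π·x), so u'(x) = 6*π*cos(π*x).
Writing u(x) = A·sin(kπx/L) with A = 6 and k = 5, use ∫_0^L sin²(kπx/L) dx = L/2 and ∫_0^L cos²(kπx/L) dx = L/2.
u² = 36·sin²(π·x) and (u')² = 36*π^2·cos²(π·x), and each of sin², cos² integrates to L/2 = 5/2 over (0, 5).
∫_0^5 u² dx = 90, so ||u||_L² = 3*sqrt(10).
∫_0^5 (u')² dx = 90*π^2, so ||u'||_L² = 3*sqrt(10)*π.
Ratio ||u||_L² / ||u'||_L² = 1/π.
Sharp Poincaré constant on H^1_0(0, 5) is C_P = L/π = 5/π, achieved by sin(π/5·x).
This is the k = 5 harmonic; the ratio L/(kπ) is strictly less than C_P = L/π, consistent with the sharp inequality ||u||_L² ≤ C_P ||u'||_L².


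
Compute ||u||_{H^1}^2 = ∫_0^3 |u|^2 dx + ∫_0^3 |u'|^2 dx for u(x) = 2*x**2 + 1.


||u||_{H^1}^2 = 1887/5

The H^1 norm (squared) on an interval (0, L) is
  ||u||_{H^1}^2 = ∫_0^L u(x)^2 dx + ∫_0^L u'(x)^2 dx.
Compute u'(x) = 4*x.
Then u(x)^2 = 4*x**4 + 4*x**2 + 1 and u'(x)^2 = 16*x**2.
Integrate each monomial from 0 to 3 using ∫_0^3 c·x^n dx = c·3^(n+1)/(n+1):
  ∫_0^3 u(x)^2 dx = ∫_0^3 (4*x^4 + 4*x^2 + 1) dx. Term by term:
    ∫_0^3 4*x^4 dx = 972/5;  ∫_0^3 4*x^2 dx = 36;  ∫_0^3 1 dx = 3.
  Sum: 972/5 + 36 + 3 = 1167/5.
  ∫_0^3 u'(x)^2 dx = ∫_0^3 (16*x^2) dx. Term by term:
    ∫_0^3 16*x^2 dx = 144.
Adding: ||u||_{H^1}^2 = 1167/5 + 144 = 1887/5.


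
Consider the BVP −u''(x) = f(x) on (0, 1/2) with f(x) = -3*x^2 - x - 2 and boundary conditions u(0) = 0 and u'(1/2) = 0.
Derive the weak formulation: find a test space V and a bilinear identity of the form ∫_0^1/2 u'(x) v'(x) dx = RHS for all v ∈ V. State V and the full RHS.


V = {v ∈ H^1(0, 1/2) : v(0) = 0} (test functions vanish at x = 0 where u is specified); weak form: ∫_0^1/2 u'v' dx = ∫_0^1/2 (-3*x^2 - x - 2) v dx for all v ∈ V.

Multiply both sides by a test function v and integrate from 0 to 1/2:
  ∫_0^1/2 −u''(x) v(x) dx = ∫_0^1/2 f(x) v(x) dx.
Integrate the LHS by parts once:
  ∫_0^1/2 −u'' v dx = −[u'(x) v(x)]_0^1/2 + ∫_0^1/2 u'(x) v'(x) dx.
Thus ∫_0^1/2 u'(x) v'(x) dx = ∫_0^1/2 f(x) v(x) dx + [u'(x) v(x)]_0^1/2.
Choose V so that boundary terms are either known or forced to vanish.
Mixed BC: u(0) = 0 (Dirichlet) and u'(1/2) = 0 (Neumann). Define V = {v ∈ H^1(0, 1/2) : v(0) = 0}. Then [u' v]_0^1/2 = u'(1/2)·v(1/2) − u'(0)·0 = 0.
Weak formulation: find u (satisfying any essential BC) such that ∫_0^1/2 u'(x) v'(x) dx = ∫_0^1/2 f v dx for all v ∈ V (Dirichlet at 0 absorbed into V; the Neumann datum at x = 1/2 is zero, so no boundary term remains).
Substituting f(x) = -3*x^2 - x - 2, the right-hand side is ∫_0^1/2 (-3*x^2 - x - 2) v dx.


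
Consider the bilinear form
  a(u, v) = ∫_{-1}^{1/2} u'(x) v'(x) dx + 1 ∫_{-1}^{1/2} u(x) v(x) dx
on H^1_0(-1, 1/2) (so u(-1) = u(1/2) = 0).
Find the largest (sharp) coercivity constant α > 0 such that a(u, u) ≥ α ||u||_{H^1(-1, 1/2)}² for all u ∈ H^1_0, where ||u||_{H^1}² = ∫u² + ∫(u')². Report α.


α = 1

Coercivity of a(·,·) on H^1_0(-1, 1/2) means a(u, u) ≥ α ||u||_{H^1}² for every u ∈ H^1_0.
The interval has length L = 3/2, and Poincaré/coercivity depend only on L. Here a(u, u) = ∫(u')² + (1)·∫u².
Here c = 1 ≥ 1, so a(u,u) = ∫(u')² + c∫u² ≥ ∫(u')² + ∫u² = ||u||_{H^1}², i.e. α = 1 works. No larger α is possible: a(u,u) ≥ α||u||_{H^1}² means (1−α)∫(u')² ≥ (α−c)∫u², and for the modes u_n = sin(nπ(x−x₀)/L) (x₀ the left endpoint) one has ∫u_n²/∫(u_n')² = (L/(nπ))² → 0, so a(u_n,u_n)/||u_n||_{H^1}² → 1. Hence the optimal constant is α = 1.
Therefore α = 1.


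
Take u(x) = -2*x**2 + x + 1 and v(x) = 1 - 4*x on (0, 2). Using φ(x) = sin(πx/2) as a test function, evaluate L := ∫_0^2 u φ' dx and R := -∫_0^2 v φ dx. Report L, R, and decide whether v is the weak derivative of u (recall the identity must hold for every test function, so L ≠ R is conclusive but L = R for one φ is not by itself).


LHS = 12/π, RHS = 12/π. Yes, v = u' weakly.

u(x) = -2*x**2 + x + 1, classical derivative u'(x) = 1 - 4*x.
φ(x) = sin(πx/2), so φ'(x) = π*cos(π*x/2)/2.
Note φ(0) = φ(2) = 0, so the boundary term u·φ vanishes.
LHS = ∫_0^2 u(x) φ'(x) dx = ∫_0^2 (-π*x^2*cos(π*x/2) + π*x*cos(π*x/2)/2 + π*cos(π*x/2)/2) dx. Term by term:
  ∫_0^2 π*cos(π*x/2)/2 dx = 0;  ∫_0^2 π*x*cos(π*x/2)/2 dx = -4/π;  ∫_0^2 -π*x^2*cos(π*x/2) dx = 16/π.
Sum: 0 − 4/π + 16/π = 12/π.
So LHS = 12/π.
∫_0^2 v(x) φ(x) dx = ∫_0^2 (-4*x*sin(π*x/2) + sin(π*x/2)) dx. Term by term:
  ∫_0^2 -4*x*sin(π*x/2) dx = -16/π;  ∫_0^2 sin(π*x/2) dx = 4/π.
Sum: -16/π + 4/π = -12/π.
So RHS = -∫_0^2 v(x) φ(x) dx = 12/π.
LHS = RHS, so the identity holds for this test φ.
Moreover u is smooth here and v(x) = u'(x) = 1 - 4*x pointwise, so the identity holds for every test function. Hence v is the weak derivative of u.


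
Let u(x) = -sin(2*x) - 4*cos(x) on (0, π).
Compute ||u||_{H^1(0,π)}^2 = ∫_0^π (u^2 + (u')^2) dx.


||u||_{H^1(0,π)}^2 = 64/3 + 37*π/2

u'(x) = 4*sin(x) - 2*cos(2*x).
Expand u² and (u')² and integrate term by term on (0, π), using: for integers n ≥ 1, ∫_0^π sin²(nx) dx = ∫_0^π cos²(nx) dx = π/2; for n ≠ n', ∫_0^π sin(nx)sin(n'x) dx = ∫_0^π cos(nx)cos(n'x) dx = 0; and by product-to-sum, ∫_0^π sin(nx)cos(n'x) dx = ½∫_0^π [sin((n+n')x) + sin((n−n')x)] dx, which is 0 when n+n' is even and 2n/(n²−n'²) when n+n' is odd (it need not vanish on (0, π)).
  u² squared terms: (-1)²·∫sin(2x)² dx = 1·π/2 = π/2;  (-4)²·∫cos(x)² dx = 16·π/2 = 8*π.
  u² cross terms: 2·(-1)·(-4)·∫sin(2x)·cos(x) dx = 8·(4/3) = 32/3.
  So ∫_0^π u² dx = π/2 + 8*π + 32/3 = 32/3 + 17*π/2.
  (u')² squared terms: (-2)²·∫cos(2x)² dx = 4·π/2 = 2*π;  (4)²·∫sin(x)² dx = 16·π/2 = 8*π.
  (u')² cross terms: 2·(-2)·(4)·∫cos(2x)·sin(x) dx = -16·(-2/3) = 32/3.
  So ∫_0^π (u')² dx = 2*π + 8*π + 32/3 = 32/3 + 10*π.
||u||_{H^1}^2 = (32/3 + 17*π/2) + (32/3 + 10*π) = 64/3 + 37*π/2.


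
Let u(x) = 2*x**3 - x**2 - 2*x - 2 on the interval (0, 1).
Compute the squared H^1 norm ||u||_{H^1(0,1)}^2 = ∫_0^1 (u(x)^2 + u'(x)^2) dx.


||u||_{H^1}^2 = 1124/105

The H^1 norm (squared) on an interval (0, L) is
  ||u||_{H^1}^2 = ∫_0^L u(x)^2 dx + ∫_0^L u'(x)^2 dx.
Compute u'(x) = 6*x**2 - 2*x - 2.
Then u(x)^2 = 4*x**6 - 4*x**5 - 7*x**4 - 4*x**3 + 8*x**2 + 8*x + 4 and u'(x)^2 = 36*x**4 - 24*x**3 - 20*x**2 + 8*x + 4.
Integrate each monomial from 0 to 1 using ∫_0^1 c·x^n dx = c·1^(n+1)/(n+1):
  ∫_0^1 u(x)^2 dx = ∫_0^1 (4*x^6 - 4*x^5 - 7*x^4 - 4*x^3 + 8*x^2 + 8*x + 4) dx. Term by term:
    ∫_0^1 4*x^6 dx = 4/7;  ∫_0^1 -4*x^5 dx = -2/3;  ∫_0^1 -7*x^4 dx = -7/5;
    ∫_0^1 -4*x^3 dx = -1;  ∫_0^1 8*x^2 dx = 8/3;  ∫_0^1 8*x dx = 4;
    ∫_0^1 4 dx = 4.
  Sum: 4/7 − 2/3 − 7/5 − 1 + 8/3 + 4 + 4 = 286/35.
  ∫_0^1 u'(x)^2 dx = ∫_0^1 (36*x^4 - 24*x^3 - 20*x^2 + 8*x + 4) dx. Term by term:
    ∫_0^1 36*x^4 dx = 36/5;  ∫_0^1 -24*x^3 dx = -6;  ∫_0^1 -20*x^2 dx = -20/3;
    ∫_0^1 8*x dx = 4;  ∫_0^1 4 dx = 4.
  Sum: 36/5 − 6 − 20/3 + 4 + 4 = 38/15.
Adding: ||u||_{H^1}^2 = 286/35 + 38/15 = 1124/105.


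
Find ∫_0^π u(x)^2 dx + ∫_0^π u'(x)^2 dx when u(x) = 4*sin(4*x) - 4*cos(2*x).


||u||_{H^1(0,π)}^2 = 176*π

u'(x) = 8*sin(2*x) + 16*cos(4*x).
Expand u² and (u')² and integrate term by term on (0, π), using: for integers n ≥ 1, ∫_0^π sin²(nx) dx = ∫_0^π cos²(nx) dx = π/2; for n ≠ n', ∫_0^π sin(nx)sin(n'x) dx = ∫_0^π cos(nx)cos(n'x) dx = 0; and by product-to-sum, ∫_0^π sin(nx)cos(n'x) dx = ½∫_0^π [sin((n+n')x) + sin((n−n')x)] dx, which is 0 when n+n' is even and 2n/(n²−n'²) when n+n' is odd (it need not vanish on (0, π)).
  u² squared terms: (-4)²·∫cos(2x)² dx = 16·π/2 = 8*π;  (4)²·∫sin(4x)² dx = 16·π/2 = 8*π.
  u² cross terms: 2·(-4)·(4)·∫cos(2x)·sin(4x) dx = -32·(0) = 0.
  So ∫_0^π u² dx = 8*π + 8*π + 0 = 16*π.
  (u')² squared terms: (8)²·∫sin(2x)² dx = 64·π/2 = 32*π;  (16)²·∫cos(4x)² dx = 256·π/2 = 128*π.
  (u')² cross terms: 2·(8)·(16)·∫sin(2x)·cos(4x) dx = 256·(0) = 0.
  So ∫_0^π (u')² dx = 32*π + 128*π + 0 = 160*π.
||u||_{H^1}^2 = (16*π) + (160*π) = 176*π.


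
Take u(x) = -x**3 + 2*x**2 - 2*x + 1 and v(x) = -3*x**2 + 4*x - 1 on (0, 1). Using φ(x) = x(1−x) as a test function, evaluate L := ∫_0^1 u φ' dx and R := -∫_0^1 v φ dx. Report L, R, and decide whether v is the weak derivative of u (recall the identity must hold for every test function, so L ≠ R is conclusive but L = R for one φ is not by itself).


LHS = 3/20, RHS = -1/60. No, v is not the weak derivative of u.

u(x) = -x**3 + 2*x**2 - 2*x + 1, classical derivative u'(x) = -3*x**2 + 4*x - 2.
φ(x) = x(1−x), so φ'(x) = 1 - 2*x.
Note φ(0) = φ(1) = 0, so the boundary term u·φ vanishes.
LHS = ∫_0^1 u(x) φ'(x) dx = ∫_0^1 (2*x^4 - 5*x^3 + 6*x^2 - 4*x + 1) dx. Term by term:
  ∫_0^1 2*x^4 dx = 2/5;  ∫_0^1 -5*x^3 dx = -5/4;  ∫_0^1 6*x^2 dx = 2;
  ∫_0^1 -4*x dx = -2;  ∫_0^1 1 dx = 1.
Sum: 2/5 − 5/4 + 2 − 2 + 1 = 3/20.
So LHS = 3/20.
∫_0^1 v(x) φ(x) dx = ∫_0^1 (3*x^4 - 7*x^3 + 5*x^2 - x) dx. Term by term:
  ∫_0^1 3*x^4 dx = 3/5;  ∫_0^1 -7*x^3 dx = -7/4;  ∫_0^1 5*x^2 dx = 5/3;
  ∫_0^1 -x dx = -1/2.
Sum: 3/5 − 7/4 + 5/3 − 1/2 = 1/60.
So RHS = -∫_0^1 v(x) φ(x) dx = -1/60.
LHS − RHS = 1/6 ≠ 0, so the identity fails.
(For a valid weak derivative the identity must hold for EVERY test function, in particular this one. The failure shows v is NOT the weak derivative of u.)
Correct weak derivative would be u'(x) = -3*x**2 + 4*x - 2.


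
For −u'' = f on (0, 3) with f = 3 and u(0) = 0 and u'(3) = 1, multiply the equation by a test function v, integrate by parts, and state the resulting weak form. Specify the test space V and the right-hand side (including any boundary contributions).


V = {v ∈ H^1(0, 3) : v(0) = 0} (test functions vanish at x = 0 where u is specified); weak form: ∫_0^3 u'v' dx = ∫_0^3 (3) v dx + v(3) for all v ∈ V.

Multiply both sides by a test function v and integrate from 0 to 3:
  ∫_0^3 −u''(x) v(x) dx = ∫_0^3 f(x) v(x) dx.
Integrate the LHS by parts once:
  ∫_0^3 −u'' v dx = −[u'(x) v(x)]_0^3 + ∫_0^3 u'(x) v'(x) dx.
Thus ∫_0^3 u'(x) v'(x) dx = ∫_0^3 f(x) v(x) dx + [u'(x) v(x)]_0^3.
Choose V so that boundary terms are either known or forced to vanish.
Mixed BC: u(0) = 0 (Dirichlet) and u'(3) = 1 (Neumann). Define V = {v ∈ H^1(0, 3) : v(0) = 0}. Then [u' v]_0^3 = u'(3)·v(3) − u'(0)·0 = v(3).
Weak formulation: find u (satisfying any essential BC) such that ∫_0^3 u'(x) v'(x) dx = ∫_0^3 f v dx + v(3) for all v ∈ V (Dirichlet at 0 absorbed into V; Neumann datum at x = 3 contributes the boundary term).
Substituting f(x) = 3, the right-hand side is ∫_0^3 (3) v dx + v(3).


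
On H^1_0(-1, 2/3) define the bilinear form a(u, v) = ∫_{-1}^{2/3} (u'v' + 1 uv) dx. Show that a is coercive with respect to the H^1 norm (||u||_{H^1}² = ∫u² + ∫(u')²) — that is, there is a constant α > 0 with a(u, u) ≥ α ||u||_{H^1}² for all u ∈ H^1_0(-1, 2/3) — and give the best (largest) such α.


α = 1

Coercivity of a(·,·) on H^1_0(-1, 2/3) means a(u, u) ≥ α ||u||_{H^1}² for every u ∈ H^1_0.
The interval has length L = 5/3, and Poincaré/coercivity depend only on L. Here a(u, u) = ∫(u')² + (1)·∫u².
Here c = 1 ≥ 1, so a(u,u) = ∫(u')² + c∫u² ≥ ∫(u')² + ∫u² = ||u||_{H^1}², i.e. α = 1 works. No larger α is possible: a(u,u) ≥ α||u||_{H^1}² means (1−α)∫(u')² ≥ (α−c)∫u², and for the modes u_n = sin(nπ(x−x₀)/L) (x₀ the left endpoint) one has ∫u_n²/∫(u_n')² = (L/(nπ))² → 0, so a(u_n,u_n)/||u_n||_{H^1}² → 1. Hence the optimal constant is α = 1.
Therefore α = 1.


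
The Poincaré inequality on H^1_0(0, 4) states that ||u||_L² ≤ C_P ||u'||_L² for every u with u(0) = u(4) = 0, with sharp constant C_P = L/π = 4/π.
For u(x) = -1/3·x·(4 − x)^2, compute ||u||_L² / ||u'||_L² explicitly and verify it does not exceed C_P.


||u||_L² / ||u'||_L² = 2*sqrt(14)/7 < C_P = 4/π.

u(x) = -1/3·x·(4 − x)^2, so u'(x) = (4 - 3*x)*(x - 4)/3.
u(x) = -1/3·x·(4 − x)^2 vanishes at x = 0 and x = 4, so u ∈ H^1_0(0, 4). Differentiate via the product rule and integrate the resulting polynomials term by term.
  ∫_0^4 u² dx = ∫_0^4 (x^6/9 - 16*x^5/9 + 32*x^4/3 - 256*x^3/9 + 256*x^2/9) dx. Term by term:
    ∫_0^4 x^6/9 dx = 16384/63;  ∫_0^4 -16*x^5/9 dx = -32768/27;  ∫_0^4 32*x^4/3 dx = 32768/15;
    ∫_0^4 -256*x^3/9 dx = -16384/9;  ∫_0^4 256*x^2/9 dx = 16384/27.
  Sum: 16384/63 − 32768/27 + 32768/15 − 16384/9 + 16384/27 = 16384/945.
  ∫_0^4 (u')² dx = ∫_0^4 (x^4 - 32*x^3/3 + 352*x^2/9 - 512*x/9 + 256/9) dx. Term by term:
    ∫_0^4 x^4 dx = 1024/5;  ∫_0^4 -32*x^3/3 dx = -2048/3;  ∫_0^4 352*x^2/9 dx = 22528/27;
    ∫_0^4 -512*x/9 dx = -4096/9;  ∫_0^4 256/9 dx = 1024/9.
  Sum: 1024/5 − 2048/3 + 22528/27 − 4096/9 + 1024/9 = 2048/135.
∫_0^4 u² dx = 16384/945, so ||u||_L² = 128*sqrt(105)/315.
∫_0^4 (u')² dx = 2048/135, so ||u'||_L² = 32*sqrt(30)/45.
Ratio ||u||_L² / ||u'||_L² = 2*sqrt(14)/7.
Sharp Poincaré constant on H^1_0(0, 4) is C_P = L/π = 4/π, achieved by sin(π/4·x).
A polynomial bump cannot attain the sharp Poincaré constant (only the first sine eigenfunction does), so the ratio is strictly less than C_P, consistent with ||u||_L² ≤ C_P ||u'||_L².


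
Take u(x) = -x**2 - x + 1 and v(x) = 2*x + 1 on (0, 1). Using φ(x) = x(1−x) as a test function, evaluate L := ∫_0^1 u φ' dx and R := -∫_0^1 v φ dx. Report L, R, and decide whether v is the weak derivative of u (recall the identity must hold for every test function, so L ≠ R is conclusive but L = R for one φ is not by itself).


LHS = 1/3, RHS = -1/3. No, v is not the weak derivative of u.

u(x) = -x**2 - x + 1, classical derivative u'(x) = -2*x - 1.
φ(x) = x(1−x), so φ'(x) = 1 - 2*x.
Note φ(0) = φ(1) = 0, so the boundary term u·φ vanishes.
LHS = ∫_0^1 u(x) φ'(x) dx = ∫_0^1 (2*x^3 + x^2 - 3*x + 1) dx. Term by term:
  ∫_0^1 2*x^3 dx = 1/2;  ∫_0^1 x^2 dx = 1/3;  ∫_0^1 -3*x dx = -3/2;
  ∫_0^1 1 dx = 1.
Sum: 1/2 + 1/3 − 3/2 + 1 = 1/3.
So LHS = 1/3.
∫_0^1 v(x) φ(x) dx = ∫_0^1 (-2*x^3 + x^2 + x) dx. Term by term:
  ∫_0^1 -2*x^3 dx = -1/2;  ∫_0^1 x^2 dx = 1/3;  ∫_0^1 x dx = 1/2.
Sum: -1/2 + 1/3 + 1/2 = 1/3.
So RHS = -∫_0^1 v(x) φ(x) dx = -1/3.
LHS − RHS = 2/3 ≠ 0, so the identity fails.
(For a valid weak derivative the identity must hold for EVERY test function, in particular this one. The failure shows v is NOT the weak derivative of u.)
Correct weak derivative would be u'(x) = -2*x - 1.


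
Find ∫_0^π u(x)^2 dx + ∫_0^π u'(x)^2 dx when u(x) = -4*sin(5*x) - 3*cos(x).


||u||_{H^1(0,π)}^2 = 217*π

u'(x) = 3*sin(x) - 20*cos(5*x).
Expand u² and (u')² and integrate term by term on (0, π), using: for integers n ≥ 1, ∫_0^π sin²(nx) dx = ∫_0^π cos²(nx) dx = π/2; for n ≠ n', ∫_0^π sin(nx)sin(n'x) dx = ∫_0^π cos(nx)cos(n'x) dx = 0; and by product-to-sum, ∫_0^π sin(nx)cos(n'x) dx = ½∫_0^π [sin((n+n')x) + sin((n−n')x)] dx, which is 0 when n+n' is even and 2n/(n²−n'²) when n+n' is odd (it need not vanish on (0, π)).
  u² squared terms: (-4)²·∫sin(5x)² dx = 16·π/2 = 8*π;  (-3)²·∫cos(x)² dx = 9·π/2 = 9*π/2.
  u² cross terms: 2·(-4)·(-3)·∫sin(5x)·cos(x) dx = 24·(0) = 0.
  So ∫_0^π u² dx = 8*π + 9*π/2 + 0 = 25*π/2.
  (u')² squared terms: (-20)²·∫cos(5x)² dx = 400·π/2 = 200*π;  (3)²·∫sin(x)² dx = 9·π/2 = 9*π/2.
  (u')² cross terms: 2·(-20)·(3)·∫cos(5x)·sin(x) dx = -120·(0) = 0.
  So ∫_0^π (u')² dx = 200*π + 9*π/2 + 0 = 409*π/2.
||u||_{H^1}^2 = (25*π/2) + (409*π/2) = 217*π.


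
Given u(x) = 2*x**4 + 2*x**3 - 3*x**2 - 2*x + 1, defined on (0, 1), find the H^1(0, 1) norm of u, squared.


||u||_{H^1}^2 = 67/9

The H^1 norm (squared) on an interval (0, L) is
  ||u||_{H^1}^2 = ∫_0^L u(x)^2 dx + ∫_0^L u'(x)^2 dx.
Compute u'(x) = 8*x**3 + 6*x**2 - 6*x - 2.
Then u(x)^2 = 4*x**8 + 8*x**7 - 8*x**6 - 20*x**5 + 5*x**4 + 16*x**3 - 2*x**2 - 4*x + 1 and u'(x)^2 = 64*x**6 + 96*x**5 - 60*x**4 - 104*x**3 + 12*x**2 + 24*x + 4.
Integrate each monomial from 0 to 1 using ∫_0^1 c·x^n dx = c·1^(n+1)/(n+1):
  ∫_0^1 u(x)^2 dx = ∫_0^1 (4*x^8 + 8*x^7 - 8*x^6 - 20*x^5 + 5*x^4 + 16*x^3 - 2*x^2 - 4*x + 1) dx. Term by term:
    ∫_0^1 4*x^8 dx = 4/9;  ∫_0^1 8*x^7 dx = 1;  ∫_0^1 -8*x^6 dx = -8/7;
    ∫_0^1 -20*x^5 dx = -10/3;  ∫_0^1 5*x^4 dx = 1;  ∫_0^1 16*x^3 dx = 4;
    ∫_0^1 -2*x^2 dx = -2/3;  ∫_0^1 -4*x dx = -2;  ∫_0^1 1 dx = 1.
  Sum: 4/9 + 1 − 8/7 − 10/3 + 1 + 4 − 2/3 − 2 + 1 = 19/63.
  ∫_0^1 u'(x)^2 dx = ∫_0^1 (64*x^6 + 96*x^5 - 60*x^4 - 104*x^3 + 12*x^2 + 24*x + 4) dx. Term by term:
    ∫_0^1 64*x^6 dx = 64/7;  ∫_0^1 96*x^5 dx = 16;  ∫_0^1 -60*x^4 dx = -12;
    ∫_0^1 -104*x^3 dx = -26;  ∫_0^1 12*x^2 dx = 4;  ∫_0^1 24*x dx = 12;
    ∫_0^1 4 dx = 4.
  Sum: 64/7 + 16 − 12 − 26 + 4 + 12 + 4 = 50/7.
Adding: ||u||_{H^1}^2 = 19/63 + 50/7 = 67/9.


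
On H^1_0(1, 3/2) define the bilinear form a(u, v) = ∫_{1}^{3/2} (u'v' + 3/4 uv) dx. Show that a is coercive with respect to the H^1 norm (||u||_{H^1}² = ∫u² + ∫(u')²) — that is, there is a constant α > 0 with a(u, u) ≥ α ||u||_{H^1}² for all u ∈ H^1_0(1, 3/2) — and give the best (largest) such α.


α = (3 + 16*π^2)/(4*(1 + 4*π^2))

Coercivity of a(·,·) on H^1_0(1, 3/2) means a(u, u) ≥ α ||u||_{H^1}² for every u ∈ H^1_0.
The interval has length L = 1/2, and Poincaré/coercivity depend only on L. Here a(u, u) = ∫(u')² + (3/4)·∫u².
Here 0 < c = 3/4 < 1. The condition a(u,u) ≥ α||u||_{H^1}² reads (1−α)∫(u')² ≥ (α−c)∫u². Any admissible α is ≤ 1 (rapidly oscillating u have ∫u²/∫(u')² → 0), and α = 1 would force 0 ≥ (1−c)∫u², impossible since c < 1; so 1−α > 0. By the sharp Poincaré inequality on H^1_0 of an interval of length L, ∫(u')² ≥ (π/L)²∫u² with equality for the first sine mode sin(π(x−x₀)/L) (x₀ the left endpoint), so the inequality holds for all u iff (1−α)(π/L)² ≥ α − c, i.e. α ≤ ((π/L)² + c)/((π/L)² + 1) = (1 + c(L/π)²)/(1 + (L/π)²). With (π/L)² = 4*π^2 and c = 3/4, the largest admissible constant is α = ((π/L)² + c)/((π/L)² + 1).
Simplifying, α = (3 + 16*π^2)/(4*(1 + 4*π^2)).


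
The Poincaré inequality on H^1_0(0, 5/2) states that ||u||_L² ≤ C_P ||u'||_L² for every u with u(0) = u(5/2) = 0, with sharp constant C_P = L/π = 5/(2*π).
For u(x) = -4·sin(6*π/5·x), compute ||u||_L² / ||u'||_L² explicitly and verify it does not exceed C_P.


||u||_L² / ||u'||_L² = 5/(6*π) < C_P = 5/(2*π).

u(x) = -4·sin(6*π/5·x), so u'(x) = -24*π*cos(6*π*x/5)/5.
Writing u(x) = A·sin(kπx/L) with A = -4 and k = 3, use ∫_0^L sin²(kπx/L) dx = L/2 and ∫_0^L cos²(kπx/L) dx = L/2.
u² = 16·sin²(6*π/5·x) and (u')² = 576*π^2/25·cos²(6*π/5·x), and each of sin², cos² integrates to L/2 = 5/4 over (0, 5/2).
∫_0^5/2 u² dx = 20, so ||u||_L² = 2*sqrt(5).
∫_0^5/2 (u')² dx = 144*π^2/5, so ||u'||_L² = 12*sqrt(5)*π/5.
Ratio ||u||_L² / ||u'||_L² = 5/(6*π).
Sharp Poincaré constant on H^1_0(0, 5/2) is C_P = L/π = 5/(2*π), achieved by sin(2*π/5·x).
This is the k = 3 harmonic; the ratio L/(kπ) is strictly less than C_P = L/π, consistent with the sharp inequality ||u||_L² ≤ C_P ||u'||_L².


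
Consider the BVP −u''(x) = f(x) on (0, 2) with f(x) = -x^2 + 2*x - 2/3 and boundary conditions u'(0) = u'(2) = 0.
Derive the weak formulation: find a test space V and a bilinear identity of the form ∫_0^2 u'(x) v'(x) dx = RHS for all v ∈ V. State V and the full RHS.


V = H^1(0, 2) (no boundary constraint on v; u is determined up to an additive constant); weak form: ∫_0^2 u'v' dx = ∫_0^2 (-x^2 + 2*x - 2/3) v dx for all v ∈ V.

Multiply both sides by a test function v and integrate from 0 to 2:
  ∫_0^2 −u''(x) v(x) dx = ∫_0^2 f(x) v(x) dx.
Integrate the LHS by parts once:
  ∫_0^2 −u'' v dx = −[u'(x) v(x)]_0^2 + ∫_0^2 u'(x) v'(x) dx.
Thus ∫_0^2 u'(x) v'(x) dx = ∫_0^2 f(x) v(x) dx + [u'(x) v(x)]_0^2.
Choose V so that boundary terms are either known or forced to vanish.
u has homogeneous Neumann: u'(0) = u'(2) = 0. So [u' v]_0^2 = 0·v(2) − 0·v(0) = 0 for any v; take V = H^1(0, 2).
Weak formulation: find u (satisfying any essential BC) such that ∫_0^2 u'(x) v'(x) dx = ∫_0^2 f v dx for all v ∈ V (homogeneous Neumann, so boundary terms vanish).
Substituting f(x) = -x^2 + 2*x - 2/3, the right-hand side is ∫_0^2 (-x^2 + 2*x - 2/3) v dx.
Compatibility check (pure Neumann): taking v ≡ 1 ∈ V gives 0 = ∫_0^2 f dx + (0) − (0), i.e. ∫_0^2 f dx must equal u'(0) − u'(2) = 0. Indeed ∫_0^2 (-x^2 + 2*x - 2/3) dx = 0, so the data are compatible. The solution is then unique only up to an additive constant (fix it e.g. by requiring ∫_0^2 u dx = 0).


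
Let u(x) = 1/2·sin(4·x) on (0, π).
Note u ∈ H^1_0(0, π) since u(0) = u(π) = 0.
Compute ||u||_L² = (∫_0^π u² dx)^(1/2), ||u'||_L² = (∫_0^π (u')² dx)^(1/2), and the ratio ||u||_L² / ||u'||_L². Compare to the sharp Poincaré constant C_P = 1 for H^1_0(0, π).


||u||_L² / ||u'||_L² = 1/4 < C_P = 1.

u(x) = 1/2·sin(4·x), so u'(x) = 2*cos(4*x).
Writing u(x) = A·sin(kπx/L) with A = 1/2 and k = 4, use ∫_0^L sin²(kπx/L) dx = L/2 and ∫_0^L cos²(kπx/L) dx = L/2.
u² = 1/4·sin²(4·x) and (u')² = 4·cos²(4·x), and each of sin², cos² integrates to L/2 = π/2 over (0, π).
∫_0^π u² dx = π/8, so ||u||_L² = sqrt(2)*sqrt(π)/4.
∫_0^π (u')² dx = 2*π, so ||u'||_L² = sqrt(2)*sqrt(π).
Ratio ||u||_L² / ||u'||_L² = 1/4.
Sharp Poincaré constant on H^1_0(0, π) is C_P = L/π = 1, achieved by sin(x).
This is the k = 4 harmonic; the ratio L/(kπ) is strictly less than C_P = L/π, consistent with the sharp inequality ||u||_L² ≤ C_P ||u'||_L².


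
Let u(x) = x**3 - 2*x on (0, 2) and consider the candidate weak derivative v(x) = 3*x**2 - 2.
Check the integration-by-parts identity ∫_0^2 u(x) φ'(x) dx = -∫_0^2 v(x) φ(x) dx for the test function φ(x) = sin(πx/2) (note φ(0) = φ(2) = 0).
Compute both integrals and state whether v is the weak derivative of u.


LHS = -16/π + 96/π^3, RHS = -16/π + 96/π^3. Yes, v = u' weakly.

u(x) = x**3 - 2*x, classical derivative u'(x) = 3*x**2 - 2.
φ(x) = sin(πx/2), so φ'(x) = π*cos(π*x/2)/2.
Note φ(0) = φ(2) = 0, so the boundary term u·φ vanishes.
LHS = ∫_0^2 u(x) φ'(x) dx = ∫_0^2 (π*x^3*cos(π*x/2)/2 - π*x*cos(π*x/2)) dx. Term by term:
  ∫_0^2 π*x^3*cos(π*x/2)/2 dx = -24/π + 96/π^3;  ∫_0^2 -π*x*cos(π*x/2) dx = 8/π.
Sum: -24/π + 96/π^3 + 8/π = -16/π + 96/π^3.
So LHS = -16/π + 96/π^3.
∫_0^2 v(x) φ(x) dx = ∫_0^2 (3*x^2*sin(π*x/2) - 2*sin(π*x/2)) dx. Term by term:
  ∫_0^2 -2*sin(π*x/2) dx = -8/π;  ∫_0^2 3*x^2*sin(π*x/2) dx = -96/π^3 + 24/π.
Sum: -8/π + -96/π^3 + 24/π = -96/π^3 + 16/π.
So RHS = -∫_0^2 v(x) φ(x) dx = -16/π + 96/π^3.
LHS = RHS, so the identity holds for this test φ.
Moreover u is smooth here and v(x) = u'(x) = 3*x**2 - 2 pointwise, so the identity holds for every test function. Hence v is the weak derivative of u.


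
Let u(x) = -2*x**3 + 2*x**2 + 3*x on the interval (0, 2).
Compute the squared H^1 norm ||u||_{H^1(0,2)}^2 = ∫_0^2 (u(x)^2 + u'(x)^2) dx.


||u||_{H^1}^2 = 6266/105

The H^1 norm (squared) on an interval (0, L) is
  ||u||_{H^1}^2 = ∫_0^L u(x)^2 dx + ∫_0^L u'(x)^2 dx.
Compute u'(x) = -6*x**2 + 4*x + 3.
Then u(x)^2 = 4*x**6 - 8*x**5 - 8*x**4 + 12*x**3 + 9*x**2 and u'(x)^2 = 36*x**4 - 48*x**3 - 20*x**2 + 24*x + 9.
Integrate each monomial from 0 to 2 using ∫_0^2 c·x^n dx = c·2^(n+1)/(n+1):
  ∫_0^2 u(x)^2 dx = ∫_0^2 (4*x^6 - 8*x^5 - 8*x^4 + 12*x^3 + 9*x^2) dx. Term by term:
    ∫_0^2 4*x^6 dx = 512/7;  ∫_0^2 -8*x^5 dx = -256/3;  ∫_0^2 -8*x^4 dx = -256/5;
    ∫_0^2 12*x^3 dx = 48;  ∫_0^2 9*x^2 dx = 24.
  Sum: 512/7 − 256/3 − 256/5 + 48 + 24 = 904/105.
  ∫_0^2 u'(x)^2 dx = ∫_0^2 (36*x^4 - 48*x^3 - 20*x^2 + 24*x + 9) dx. Term by term:
    ∫_0^2 36*x^4 dx = 1152/5;  ∫_0^2 -48*x^3 dx = -192;  ∫_0^2 -20*x^2 dx = -160/3;
    ∫_0^2 24*x dx = 48;  ∫_0^2 9 dx = 18.
  Sum: 1152/5 − 192 − 160/3 + 48 + 18 = 766/15.
Adding: ||u||_{H^1}^2 = 904/105 + 766/15 = 6266/105.


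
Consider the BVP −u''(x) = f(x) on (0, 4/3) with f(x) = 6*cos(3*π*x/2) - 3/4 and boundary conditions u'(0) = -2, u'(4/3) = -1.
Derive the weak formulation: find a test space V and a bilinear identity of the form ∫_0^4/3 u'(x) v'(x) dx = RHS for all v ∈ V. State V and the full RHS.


V = H^1(0, 4/3) (v unrestricted at boundary; u is determined up to an additive constant); weak form: ∫_0^4/3 u'v' dx = ∫_0^4/3 (6*cos(3*π*x/2) - 3/4) v dx − v(4/3) + 2·v(0) for all v ∈ V.

Multiply both sides by a test function v and integrate from 0 to 4/3:
  ∫_0^4/3 −u''(x) v(x) dx = ∫_0^4/3 f(x) v(x) dx.
Integrate the LHS by parts once:
  ∫_0^4/3 −u'' v dx = −[u'(x) v(x)]_0^4/3 + ∫_0^4/3 u'(x) v'(x) dx.
Thus ∫_0^4/3 u'(x) v'(x) dx = ∫_0^4/3 f(x) v(x) dx + [u'(x) v(x)]_0^4/3.
Choose V so that boundary terms are either known or forced to vanish.
u has inhomogeneous Neumann u'(0) = -2, u'(4/3) = -1. [u' v]_0^4/3 = (-1)·v(4/3) − (-2)·v(0) = − v(4/3) + 2·v(0). Take V = H^1(0, 4/3); boundary term becomes part of RHS.
Weak formulation: find u (satisfying any essential BC) such that ∫_0^4/3 u'(x) v'(x) dx = ∫_0^4/3 f v dx − v(4/3) + 2·v(0) for all v ∈ V (Neumann data are natural BCs: they enter the RHS as boundary terms).
Substituting f(x) = 6*cos(3*π*x/2) - 3/4, the right-hand side is ∫_0^4/3 (6*cos(3*π*x/2) - 3/4) v dx − v(4/3) + 2·v(0).
Compatibility check (pure Neumann): taking v ≡ 1 ∈ V gives 0 = ∫_0^4/3 f dx + (-1) − (-2), i.e. ∫_0^4/3 f dx must equal u'(0) − u'(4/3) = -1. Indeed ∫_0^4/3 (6*cos(3*π*x/2) - 3/4) dx = -1, so the data are compatible. The solution is then unique only up to an additive constant (fix it e.g. by requiring ∫_0^4/3 u dx = 0).
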